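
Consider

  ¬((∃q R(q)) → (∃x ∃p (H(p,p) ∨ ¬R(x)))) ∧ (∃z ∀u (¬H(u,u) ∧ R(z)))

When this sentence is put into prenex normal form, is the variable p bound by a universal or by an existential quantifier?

universal

Rewrite implications/biconditionals: A → B as ¬A ∨ B.
  ¬(¬(∃q R(q)) ∨ (∃x ∃p (H(p,p) ∨ ¬R(x)))) ∧ (∃z ∀u (¬H(u,u) ∧ R(z)))
Drive negations inward (¬∀x A ≡ ∃x ¬A, ¬∃x A ≡ ∀x ¬A, De Morgan for ∧/∨):
  (∃q R(q)) ∧ (∀x ∀p (¬H(p,p) ∧ R(x))) ∧ (∃z ∀u (¬H(u,u) ∧ R(z)))
All bound variables are already distinct, so no renaming is needed.
Extract every quantifier outward, since the variables are now distinct and don't occur free across branches:
  ∃q ∀x ∀p ∃z ∀u (R(q) ∧ ¬H(p,p) ∧ R(x) ∧ ¬H(u,u) ∧ R(z))
The quantifier ∃p sits under an odd number of negations (counting the antecedent side of each →), so it flips to ∀p.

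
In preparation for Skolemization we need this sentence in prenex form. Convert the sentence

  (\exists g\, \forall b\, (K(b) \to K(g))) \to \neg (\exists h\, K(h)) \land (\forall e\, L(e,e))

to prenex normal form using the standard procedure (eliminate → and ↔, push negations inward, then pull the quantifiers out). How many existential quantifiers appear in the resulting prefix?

Eliminate → and ↔ using ¬ and ∨.
  \neg (\exists g\, \forall b\, (\neg K(b) \lor K(g))) \lor \neg (\exists h\, K(h)) \land (\forall e\, L(e,e))
Move each ¬ inward, flipping quantifiers it crosses:
  (\forall g\, \exists b\, (K(b) \land \neg K(g))) \lor (\forall h\, \neg K(h)) \land (\forall e\, L(e,e))
All bound variables are already distinct, so no renaming is needed.
Finally move all quantifiers to the prefix:
  \forall g\, \exists b\, \forall h\, \forall e\, (K(b) \land \neg K(g) \lor \neg K(h) \land L(e,e))
The prefix is \forall g \exists b \forall h \forall e: 3 universal, 1 existential.

1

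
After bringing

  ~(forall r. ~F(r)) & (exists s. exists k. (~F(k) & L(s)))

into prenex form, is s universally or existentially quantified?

Move each ¬ inward, flipping quantifiers it crosses:
  (exists r. F(r)) & (exists s. exists k. (~F(k) & L(s)))
All bound variables are already distinct, so no renaming is needed.
Extract every quantifier outward, since the variables are now distinct and don't occur free across branches:
  exists r. exists s. exists k. (F(r) & ~F(k) & L(s))
The quantifier exists s sits under an even number of negations, so it remains existential.

existential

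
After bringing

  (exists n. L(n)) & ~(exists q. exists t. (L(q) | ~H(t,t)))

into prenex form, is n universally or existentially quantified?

existential

Move each ¬ inward, flipping quantifiers it crosses:
  (exists n. L(n)) & (forall q. forall t. (~L(q) & H(t,t)))
All bound variables are already distinct, so no renaming is needed.
Finally move all quantifiers to the prefix:
  exists n. forall q. forall t. (L(n) & ~L(q) & H(t,t))
The quantifier exists n sits under an even number of negations, so it remains existential.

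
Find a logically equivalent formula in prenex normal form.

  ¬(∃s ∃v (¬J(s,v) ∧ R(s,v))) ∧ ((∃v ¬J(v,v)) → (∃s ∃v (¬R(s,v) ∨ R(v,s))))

∀s ∀v ∀x ∃b ∃c ((J(s,v) ∨ ¬R(s,v)) ∧ (J(x,x) ∨ ¬R(b,c) ∨ R(c,b)))

First replace A → B with ¬A ∨ B.
  ¬(∃s ∃v (¬J(s,v) ∧ R(s,v))) ∧ (¬(∃v ¬J(v,v)) ∨ (∃s ∃v (¬R(s,v) ∨ R(v,s))))
Drive negations inward (¬∀x A ≡ ∃x ¬A, ¬∃x A ≡ ∀x ¬A, De Morgan for ∧/∨):
  (∀s ∀v (J(s,v) ∨ ¬R(s,v))) ∧ ((∀v J(v,v)) ∨ (∃s ∃v (¬R(s,v) ∨ R(v,s))))
Standardize variables apart so no two quantifiers bind the same name: v↦x, s↦b, v↦c.
  (∀s ∀v (J(s,v) ∨ ¬R(s,v))) ∧ ((∀x J(x,x)) ∨ (∃b ∃c (¬R(b,c) ∨ R(c,b))))
Finally move all quantifiers to the prefix:
  ∀s ∀v ∀x ∃b ∃c ((J(s,v) ∨ ¬R(s,v)) ∧ (J(x,x) ∨ ¬R(b,c) ∨ R(c,b)))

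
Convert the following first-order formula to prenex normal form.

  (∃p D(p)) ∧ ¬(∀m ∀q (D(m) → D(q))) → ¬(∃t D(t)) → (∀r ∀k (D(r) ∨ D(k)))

Rewrite implications/biconditionals: A → B as ¬A ∨ B.
  ¬((∃p D(p)) ∧ ¬(∀m ∀q (¬D(m) ∨ D(q)))) ∨ ¬¬(∃t D(t)) ∨ (∀r ∀k (D(r) ∨ D(k)))
Drive negations inward (¬∀x A ≡ ∃x ¬A, ¬∃x A ≡ ∀x ¬A, De Morgan for ∧/∨):
  (∀p ¬D(p)) ∨ (∀m ∀q (¬D(m) ∨ D(q))) ∨ (∃t D(t)) ∨ (∀r ∀k (D(r) ∨ D(k)))
Pull the quantifiers to the front (each side's bound variable is not free in the other side):
  ∀p ∀m ∀q ∃t ∀r ∀k (¬D(p) ∨ ¬D(m) ∨ D(q) ∨ D(t) ∨ D(r) ∨ D(k))

∀p ∀m ∀q ∃t ∀r ∀k (¬D(p) ∨ ¬D(m) ∨ D(q) ∨ D(t) ∨ D(r) ∨ D(k))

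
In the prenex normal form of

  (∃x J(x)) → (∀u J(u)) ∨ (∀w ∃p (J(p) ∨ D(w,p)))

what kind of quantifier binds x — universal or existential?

universal

First replace A → B with ¬A ∨ B.
  ¬(∃x J(x)) ∨ (∀u J(u)) ∨ (∀w ∃p (J(p) ∨ D(w,p)))
Move each ¬ inward, flipping quantifiers it crosses:
  (∀x ¬J(x)) ∨ (∀u J(u)) ∨ (∀w ∃p (J(p) ∨ D(w,p)))
Extract every quantifier outward, since the variables are now distinct and don't occur free across branches:
  ∀x ∀u ∀w ∃p (¬J(x) ∨ J(u) ∨ J(p) ∨ D(w,p))
The quantifier ∃x sits under an odd number of negations (counting the antecedent side of each →), so it flips to ∀x.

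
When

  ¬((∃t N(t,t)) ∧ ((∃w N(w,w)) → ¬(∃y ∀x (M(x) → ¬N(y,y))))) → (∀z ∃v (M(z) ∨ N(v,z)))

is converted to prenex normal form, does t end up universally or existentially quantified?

Eliminate → and ↔ using ¬ and ∨.
  ¬¬((∃t N(t,t)) ∧ (¬(∃w N(w,w)) ∨ ¬(∃y ∀x (¬M(x) ∨ ¬N(y,y))))) ∨ (∀z ∃v (M(z) ∨ N(v,z)))
Drive negations inward (¬∀x A ≡ ∃x ¬A, ¬∃x A ≡ ∀x ¬A, De Morgan for ∧/∨):
  (∃t N(t,t)) ∧ ((∀w ¬N(w,w)) ∨ (∀y ∃x (M(x) ∧ N(y,y)))) ∨ (∀z ∃v (M(z) ∨ N(v,z)))
Finally move all quantifiers to the prefix:
  ∃t ∀w ∀y ∃x ∀z ∃v (N(t,t) ∧ (¬N(w,w) ∨ M(x) ∧ N(y,y)) ∨ M(z) ∨ N(v,z))
The quantifier ∃t sits under an even number of negations (counting the antecedent side of each →), so it remains existential.

existential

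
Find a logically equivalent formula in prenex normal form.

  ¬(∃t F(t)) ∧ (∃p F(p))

∀t ∃p (¬F(t) ∧ F(p))

Drive negations inward (¬∀x A ≡ ∃x ¬A, ¬∃x A ≡ ∀x ¬A, De Morgan for ∧/∨):
  (∀t ¬F(t)) ∧ (∃p F(p))
All bound variables are already distinct, so no renaming is needed.
Pull the quantifiers to the front (each side's bound variable is not free in the other side):
  ∀t ∃p (¬F(t) ∧ F(p))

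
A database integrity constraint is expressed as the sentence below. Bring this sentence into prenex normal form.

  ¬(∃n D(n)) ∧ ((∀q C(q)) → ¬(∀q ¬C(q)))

Eliminate → and ↔ using ¬ and ∨.
  ¬(∃n D(n)) ∧ (¬(∀q C(q)) ∨ ¬(∀q ¬C(q)))
Move each ¬ inward, flipping quantifiers it crosses:
  (∀n ¬D(n)) ∧ ((∃q ¬C(q)) ∨ (∃q C(q)))
Rename bound variables to avoid capture: q↦r.
  (∀n ¬D(n)) ∧ ((∃q ¬C(q)) ∨ (∃r C(r)))
Finally move all quantifiers to the prefix:
  ∀n ∃q ∃r (¬D(n) ∧ (¬C(q) ∨ C(r)))

∀n ∃q ∃r (¬D(n) ∧ (¬C(q) ∨ C(r)))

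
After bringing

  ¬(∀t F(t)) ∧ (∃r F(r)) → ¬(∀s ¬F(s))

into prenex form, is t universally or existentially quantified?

Rewrite implications/biconditionals: A → B as ¬A ∨ B.
  ¬(¬(∀t F(t)) ∧ (∃r F(r))) ∨ ¬(∀s ¬F(s))
Drive negations inward (¬∀x A ≡ ∃x ¬A, ¬∃x A ≡ ∀x ¬A, De Morgan for ∧/∨):
  (∀t F(t)) ∨ (∀r ¬F(r)) ∨ (∃s F(s))
Finally move all quantifiers to the prefix:
  ∀t ∀r ∃s (F(t) ∨ ¬F(r) ∨ F(s))
The quantifier ∀t sits under an even number of negations (counting the antecedent side of each →), so it remains universal.

universal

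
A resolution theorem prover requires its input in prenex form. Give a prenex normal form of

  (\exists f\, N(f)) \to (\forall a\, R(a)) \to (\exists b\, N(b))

\forall f\, \exists a\, \exists b\, (\neg N(f) \lor \neg R(a) \lor N(b))

Rewrite implications/biconditionals: A → B as ¬A ∨ B.
  \neg (\exists f\, N(f)) \lor \neg (\forall a\, R(a)) \lor (\exists b\, N(b))
Push ¬ through the quantifiers and connectives to reach negation normal form:
  (\forall f\, \neg N(f)) \lor (\exists a\, \neg R(a)) \lor (\exists b\, N(b))
Pull the quantifiers to the front (each side's bound variable is not free in the other side):
  \forall f\, \exists a\, \exists b\, (\neg N(f) \lor \neg R(a) \lor N(b))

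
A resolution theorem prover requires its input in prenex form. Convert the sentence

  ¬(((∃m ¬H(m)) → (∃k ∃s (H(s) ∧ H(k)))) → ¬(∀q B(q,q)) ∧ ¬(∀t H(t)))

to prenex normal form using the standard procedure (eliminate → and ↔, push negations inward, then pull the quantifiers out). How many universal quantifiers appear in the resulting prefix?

Rewrite implications/biconditionals: A → B as ¬A ∨ B.
  ¬(¬(¬(∃m ¬H(m)) ∨ (∃k ∃s (H(s) ∧ H(k)))) ∨ ¬(∀q B(q,q)) ∧ ¬(∀t H(t)))
Drive negations inward (¬∀x A ≡ ∃x ¬A, ¬∃x A ≡ ∀x ¬A, De Morgan for ∧/∨):
  ((∀m H(m)) ∨ (∃k ∃s (H(s) ∧ H(k)))) ∧ ((∀q B(q,q)) ∨ (∀t H(t)))
All bound variables are already distinct, so no renaming is needed.
Finally move all quantifiers to the prefix:
  ∀m ∃k ∃s ∀q ∀t ((H(m) ∨ H(s) ∧ H(k)) ∧ (B(q,q) ∨ H(t)))
The prefix is ∀m ∃k ∃s ∀q ∀t: 3 universal, 2 existential.

3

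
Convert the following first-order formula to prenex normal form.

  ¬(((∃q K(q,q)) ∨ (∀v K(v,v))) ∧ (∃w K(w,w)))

Drive negations inward (¬∀x A ≡ ∃x ¬A, ¬∃x A ≡ ∀x ¬A, De Morgan for ∧/∨):
  (∀q ¬K(q,q)) ∧ (∃v ¬K(v,v)) ∨ (∀w ¬K(w,w))
All bound variables are already distinct, so no renaming is needed.
Pull the quantifiers to the front (each side's bound variable is not free in the other side):
  ∀q ∃v ∀w (¬K(q,q) ∧ ¬K(v,v) ∨ ¬K(w,w))

∀q ∃v ∀w (¬K(q,q) ∧ ¬K(v,v) ∨ ¬K(w,w))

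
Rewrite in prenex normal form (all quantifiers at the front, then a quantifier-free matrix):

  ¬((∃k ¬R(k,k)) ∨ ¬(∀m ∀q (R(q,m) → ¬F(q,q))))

Rewrite implications/biconditionals: A → B as ¬A ∨ B.
  ¬((∃k ¬R(k,k)) ∨ ¬(∀m ∀q (¬R(q,m) ∨ ¬F(q,q))))
Drive negations inward (¬∀x A ≡ ∃x ¬A, ¬∃x A ≡ ∀x ¬A, De Morgan for ∧/∨):
  (∀k R(k,k)) ∧ (∀m ∀q (¬R(q,m) ∨ ¬F(q,q)))
All bound variables are already distinct, so no renaming is needed.
Extract every quantifier outward, since the variables are now distinct and don't occur free across branches:
  ∀k ∀m ∀q (R(k,k) ∧ (¬R(q,m) ∨ ¬F(q,q)))

∀k ∀m ∀q (R(k,k) ∧ (¬R(q,m) ∨ ¬F(q,q)))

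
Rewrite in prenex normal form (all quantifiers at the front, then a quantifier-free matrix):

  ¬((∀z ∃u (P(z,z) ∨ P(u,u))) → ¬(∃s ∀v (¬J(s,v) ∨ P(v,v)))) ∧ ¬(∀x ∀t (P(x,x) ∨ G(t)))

∀z ∃u ∃s ∀v ∃x ∃t ((P(z,z) ∨ P(u,u)) ∧ (¬J(s,v) ∨ P(v,v)) ∧ ¬P(x,x) ∧ ¬G(t))

Rewrite implications/biconditionals: A → B as ¬A ∨ B.
  ¬(¬(∀z ∃u (P(z,z) ∨ P(u,u))) ∨ ¬(∃s ∀v (¬J(s,v) ∨ P(v,v)))) ∧ ¬(∀x ∀t (P(x,x) ∨ G(t)))
Move each ¬ inward, flipping quantifiers it crosses:
  (∀z ∃u (P(z,z) ∨ P(u,u))) ∧ (∃s ∀v (¬J(s,v) ∨ P(v,v))) ∧ (∃x ∃t (¬P(x,x) ∧ ¬G(t)))
Finally move all quantifiers to the prefix:
  ∀z ∃u ∃s ∀v ∃x ∃t ((P(z,z) ∨ P(u,u)) ∧ (¬J(s,v) ∨ P(v,v)) ∧ ¬P(x,x) ∧ ¬G(t))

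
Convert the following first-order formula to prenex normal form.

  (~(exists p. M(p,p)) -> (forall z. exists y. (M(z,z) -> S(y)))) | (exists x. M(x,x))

exists p. forall z. exists y. exists x. (M(p,p) | ~M(z,z) | S(y) | M(x,x))

Rewrite implications/biconditionals: A → B as ¬A ∨ B.
  ~~(exists p. M(p,p)) | (forall z. exists y. (~M(z,z) | S(y))) | (exists x. M(x,x))
Drive negations inward (¬∀x A ≡ ∃x ¬A, ¬∃x A ≡ ∀x ¬A, De Morgan for ∧/∨):
  (exists p. M(p,p)) | (forall z. exists y. (~M(z,z) | S(y))) | (exists x. M(x,x))
Finally move all quantifiers to the prefix:
  exists p. forall z. exists y. exists x. (M(p,p) | ~M(z,z) | S(y) | M(x,x))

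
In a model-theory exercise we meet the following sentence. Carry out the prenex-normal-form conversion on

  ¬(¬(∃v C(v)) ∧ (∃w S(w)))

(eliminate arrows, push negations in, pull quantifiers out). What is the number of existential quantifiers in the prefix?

1

Drive negations inward (¬∀x A ≡ ∃x ¬A, ¬∃x A ≡ ∀x ¬A, De Morgan for ∧/∨):
  (∃v C(v)) ∨ (∀w ¬S(w))
Finally move all quantifiers to the prefix:
  ∃v ∀w (C(v) ∨ ¬S(w))
The prefix is ∃v ∀w: 1 universal, 1 existential.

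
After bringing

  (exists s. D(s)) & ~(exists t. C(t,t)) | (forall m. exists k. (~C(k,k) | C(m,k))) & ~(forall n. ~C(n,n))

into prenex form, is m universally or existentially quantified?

Drive negations inward (¬∀x A ≡ ∃x ¬A, ¬∃x A ≡ ∀x ¬A, De Morgan for ∧/∨):
  (exists s. D(s)) & (forall t. ~C(t,t)) | (forall m. exists k. (~C(k,k) | C(m,k))) & (exists n. C(n,n))
Extract every quantifier outward, since the variables are now distinct and don't occur free across branches:
  exists s. forall t. forall m. exists k. exists n. (D(s) & ~C(t,t) | (~C(k,k) | C(m,k)) & C(n,n))
The quantifier forall m sits under an even number of negations, so it remains universal.

universal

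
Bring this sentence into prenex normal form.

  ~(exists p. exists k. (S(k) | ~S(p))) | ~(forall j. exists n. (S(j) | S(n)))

Move each ¬ inward, flipping quantifiers it crosses:
  (forall p. forall k. (~S(k) & S(p))) | (exists j. forall n. (~S(j) & ~S(n)))
All bound variables are already distinct, so no renaming is needed.
Extract every quantifier outward, since the variables are now distinct and don't occur free across branches:
  forall p. forall k. exists j. forall n. (~S(k) & S(p) | ~S(j) & ~S(n))

forall p. forall k. exists j. forall n. (~S(k) & S(p) | ~S(j) & ~S(n))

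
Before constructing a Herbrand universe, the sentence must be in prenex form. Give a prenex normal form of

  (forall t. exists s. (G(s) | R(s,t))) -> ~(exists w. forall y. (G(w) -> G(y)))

exists t. forall s. forall w. exists y. (~G(s) & ~R(s,t) | G(w) & ~G(y))

First replace A → B with ¬A ∨ B.
  ~(forall t. exists s. (G(s) | R(s,t))) | ~(exists w. forall y. (~G(w) | G(y)))
Push ¬ through the quantifiers and connectives to reach negation normal form:
  (exists t. forall s. (~G(s) & ~R(s,t))) | (forall w. exists y. (G(w) & ~G(y)))
All bound variables are already distinct, so no renaming is needed.
Extract every quantifier outward, since the variables are now distinct and don't occur free across branches:
  exists t. forall s. forall w. exists y. (~G(s) & ~R(s,t) | G(w) & ~G(y))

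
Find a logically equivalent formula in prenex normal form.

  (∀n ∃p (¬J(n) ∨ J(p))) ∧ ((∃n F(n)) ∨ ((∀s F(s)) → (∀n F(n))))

First replace A → B with ¬A ∨ B.
  (∀n ∃p (¬J(n) ∨ J(p))) ∧ ((∃n F(n)) ∨ ¬(∀s F(s)) ∨ (∀n F(n)))
Drive negations inward (¬∀x A ≡ ∃x ¬A, ¬∃x A ≡ ∀x ¬A, De Morgan for ∧/∨):
  (∀n ∃p (¬J(n) ∨ J(p))) ∧ ((∃n F(n)) ∨ (∃s ¬F(s)) ∨ (∀n F(n)))
Give each quantifier a distinct variable: n↦x1, n↦y1.
  (∀n ∃p (¬J(n) ∨ J(p))) ∧ ((∃x1 F(x1)) ∨ (∃s ¬F(s)) ∨ (∀y1 F(y1)))
Pull the quantifiers to the front (each side's bound variable is not free in the other side):
  ∀n ∃p ∃x1 ∃s ∀y1 ((¬J(n) ∨ J(p)) ∧ (F(x1) ∨ ¬F(s) ∨ F(y1)))

∀n ∃p ∃x1 ∃s ∀y1 ((¬J(n) ∨ J(p)) ∧ (F(x1) ∨ ¬F(s) ∨ F(y1)))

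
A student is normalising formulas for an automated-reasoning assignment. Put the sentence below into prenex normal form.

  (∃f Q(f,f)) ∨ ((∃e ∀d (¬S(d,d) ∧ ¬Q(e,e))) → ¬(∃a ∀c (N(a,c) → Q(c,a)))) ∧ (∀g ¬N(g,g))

Rewrite implications/biconditionals: A → B as ¬A ∨ B.
  (∃f Q(f,f)) ∨ (¬(∃e ∀d (¬S(d,d) ∧ ¬Q(e,e))) ∨ ¬(∃a ∀c (¬N(a,c) ∨ Q(c,a)))) ∧ (∀g ¬N(g,g))
Drive negations inward (¬∀x A ≡ ∃x ¬A, ¬∃x A ≡ ∀x ¬A, De Morgan for ∧/∨):
  (∃f Q(f,f)) ∨ ((∀e ∃d (S(d,d) ∨ Q(e,e))) ∨ (∀a ∃c (N(a,c) ∧ ¬Q(c,a)))) ∧ (∀g ¬N(g,g))
Extract every quantifier outward, since the variables are now distinct and don't occur free across branches:
  ∃f ∀e ∃d ∀a ∃c ∀g (Q(f,f) ∨ (S(d,d) ∨ Q(e,e) ∨ N(a,c) ∧ ¬Q(c,a)) ∧ ¬N(g,g))

∃f ∀e ∃d ∀a ∃c ∀g (Q(f,f) ∨ (S(d,d) ∨ Q(e,e) ∨ N(a,c) ∧ ¬Q(c,a)) ∧ ¬N(g,g))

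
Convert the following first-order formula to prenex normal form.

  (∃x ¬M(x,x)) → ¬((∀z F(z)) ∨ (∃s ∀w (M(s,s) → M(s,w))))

First replace A → B with ¬A ∨ B.
  ¬(∃x ¬M(x,x)) ∨ ¬((∀z F(z)) ∨ (∃s ∀w (¬M(s,s) ∨ M(s,w))))
Push ¬ through the quantifiers and connectives to reach negation normal form:
  (∀x M(x,x)) ∨ (∃z ¬F(z)) ∧ (∀s ∃w (M(s,s) ∧ ¬M(s,w)))
All bound variables are already distinct, so no renaming is needed.
Pull the quantifiers to the front (each side's bound variable is not free in the other side):
  ∀x ∃z ∀s ∃w (M(x,x) ∨ ¬F(z) ∧ M(s,s) ∧ ¬M(s,w))

∀x ∃z ∀s ∃w (M(x,x) ∨ ¬F(z) ∧ M(s,s) ∧ ¬M(s,w))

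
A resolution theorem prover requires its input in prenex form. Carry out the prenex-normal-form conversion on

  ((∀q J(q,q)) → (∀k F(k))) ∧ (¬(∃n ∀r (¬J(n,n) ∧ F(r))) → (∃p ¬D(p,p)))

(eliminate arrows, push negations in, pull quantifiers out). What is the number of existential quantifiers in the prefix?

3

First replace A → B with ¬A ∨ B.
  (¬(∀q J(q,q)) ∨ (∀k F(k))) ∧ (¬¬(∃n ∀r (¬J(n,n) ∧ F(r))) ∨ (∃p ¬D(p,p)))
Drive negations inward (¬∀x A ≡ ∃x ¬A, ¬∃x A ≡ ∀x ¬A, De Morgan for ∧/∨):
  ((∃q ¬J(q,q)) ∨ (∀k F(k))) ∧ ((∃n ∀r (¬J(n,n) ∧ F(r))) ∨ (∃p ¬D(p,p)))
All bound variables are already distinct, so no renaming is needed.
Finally move all quantifiers to the prefix:
  ∃q ∀k ∃n ∀r ∃p ((¬J(q,q) ∨ F(k)) ∧ (¬J(n,n) ∧ F(r) ∨ ¬D(p,p)))
The prefix is ∃q ∀k ∃n ∀r ∃p: 2 universal, 3 existential.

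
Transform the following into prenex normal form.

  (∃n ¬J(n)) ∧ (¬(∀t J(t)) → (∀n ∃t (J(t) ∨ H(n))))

∃n ∀t ∀b ∃u (¬J(n) ∧ (J(t) ∨ J(u) ∨ H(b)))

Eliminate → and ↔ using ¬ and ∨.
  (∃n ¬J(n)) ∧ (¬¬(∀t J(t)) ∨ (∀n ∃t (J(t) ∨ H(n))))
Drive negations inward (¬∀x A ≡ ∃x ¬A, ¬∃x A ≡ ∀x ¬A, De Morgan for ∧/∨):
  (∃n ¬J(n)) ∧ ((∀t J(t)) ∨ (∀n ∃t (J(t) ∨ H(n))))
Standardize variables apart so no two quantifiers bind the same name: n↦b, t↦u.
  (∃n ¬J(n)) ∧ ((∀t J(t)) ∨ (∀b ∃u (J(u) ∨ H(b))))
Pull the quantifiers to the front (each side's bound variable is not free in the other side):
  ∃n ∀t ∀b ∃u (¬J(n) ∧ (J(t) ∨ J(u) ∨ H(b)))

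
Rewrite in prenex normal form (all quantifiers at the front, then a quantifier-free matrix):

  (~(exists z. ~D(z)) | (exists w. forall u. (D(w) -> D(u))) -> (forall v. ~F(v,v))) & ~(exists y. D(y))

Eliminate → and ↔ using ¬ and ∨.
  (~(~(exists z. ~D(z)) | (exists w. forall u. (~D(w) | D(u)))) | (forall v. ~F(v,v))) & ~(exists y. D(y))
Drive negations inward (¬∀x A ≡ ∃x ¬A, ¬∃x A ≡ ∀x ¬A, De Morgan for ∧/∨):
  ((exists z. ~D(z)) & (forall w. exists u. (D(w) & ~D(u))) | (forall v. ~F(v,v))) & (forall y. ~D(y))
All bound variables are already distinct, so no renaming is needed.
Extract every quantifier outward, since the variables are now distinct and don't occur free across branches:
  exists z. forall w. exists u. forall v. forall y. ((~D(z) & D(w) & ~D(u) | ~F(v,v)) & ~D(y))

exists z. forall w. exists u. forall v. forall y. ((~D(z) & D(w) & ~D(u) | ~F(v,v)) & ~D(y))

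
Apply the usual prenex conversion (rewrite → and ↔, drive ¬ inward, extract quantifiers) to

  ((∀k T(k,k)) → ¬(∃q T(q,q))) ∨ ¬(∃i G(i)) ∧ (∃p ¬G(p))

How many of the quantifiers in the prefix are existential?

Rewrite implications/biconditionals: A → B as ¬A ∨ B.
  ¬(∀k T(k,k)) ∨ ¬(∃q T(q,q)) ∨ ¬(∃i G(i)) ∧ (∃p ¬G(p))
Drive negations inward (¬∀x A ≡ ∃x ¬A, ¬∃x A ≡ ∀x ¬A, De Morgan for ∧/∨):
  (∃k ¬T(k,k)) ∨ (∀q ¬T(q,q)) ∨ (∀i ¬G(i)) ∧ (∃p ¬G(p))
Extract every quantifier outward, since the variables are now distinct and don't occur free across branches:
  ∃k ∀q ∀i ∃p (¬T(k,k) ∨ ¬T(q,q) ∨ ¬G(i) ∧ ¬G(p))
The prefix is ∃k ∀q ∀i ∃p: 2 universal, 2 existential.

2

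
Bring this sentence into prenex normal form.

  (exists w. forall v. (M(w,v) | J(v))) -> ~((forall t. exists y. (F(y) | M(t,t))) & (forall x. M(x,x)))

First replace A → B with ¬A ∨ B.
  ~(exists w. forall v. (M(w,v) | J(v))) | ~((forall t. exists y. (F(y) | M(t,t))) & (forall x. M(x,x)))
Drive negations inward (¬∀x A ≡ ∃x ¬A, ¬∃x A ≡ ∀x ¬A, De Morgan for ∧/∨):
  (forall w. exists v. (~M(w,v) & ~J(v))) | (exists t. forall y. (~F(y) & ~M(t,t))) | (exists x. ~M(x,x))
All bound variables are already distinct, so no renaming is needed.
Finally move all quantifiers to the prefix:
  forall w. exists v. exists t. forall y. exists x. (~M(w,v) & ~J(v) | ~F(y) & ~M(t,t) | ~M(x,x))

forall w. exists v. exists t. forall y. exists x. (~M(w,v) & ~J(v) | ~F(y) & ~M(t,t) | ~M(x,x))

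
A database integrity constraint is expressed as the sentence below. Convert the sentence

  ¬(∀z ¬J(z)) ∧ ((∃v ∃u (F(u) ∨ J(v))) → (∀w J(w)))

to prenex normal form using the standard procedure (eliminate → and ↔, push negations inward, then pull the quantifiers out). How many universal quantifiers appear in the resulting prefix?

Eliminate → and ↔ using ¬ and ∨.
  ¬(∀z ¬J(z)) ∧ (¬(∃v ∃u (F(u) ∨ J(v))) ∨ (∀w J(w)))
Move each ¬ inward, flipping quantifiers it crosses:
  (∃z J(z)) ∧ ((∀v ∀u (¬F(u) ∧ ¬J(v))) ∨ (∀w J(w)))
All bound variables are already distinct, so no renaming is needed.
Finally move all quantifiers to the prefix:
  ∃z ∀v ∀u ∀w (J(z) ∧ (¬F(u) ∧ ¬J(v) ∨ J(w)))
The prefix is ∃z ∀v ∀u ∀w: 3 universal, 1 existential.

3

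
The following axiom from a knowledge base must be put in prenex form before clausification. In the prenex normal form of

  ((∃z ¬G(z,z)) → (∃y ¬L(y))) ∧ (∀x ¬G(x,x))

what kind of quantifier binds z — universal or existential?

universal

Eliminate → and ↔ using ¬ and ∨.
  (¬(∃z ¬G(z,z)) ∨ (∃y ¬L(y))) ∧ (∀x ¬G(x,x))
Drive negations inward (¬∀x A ≡ ∃x ¬A, ¬∃x A ≡ ∀x ¬A, De Morgan for ∧/∨):
  ((∀z G(z,z)) ∨ (∃y ¬L(y))) ∧ (∀x ¬G(x,x))
Finally move all quantifiers to the prefix:
  ∀z ∃y ∀x ((G(z,z) ∨ ¬L(y)) ∧ ¬G(x,x))
The quantifier ∃z sits under an odd number of negations (counting the antecedent side of each →), so it flips to ∀z.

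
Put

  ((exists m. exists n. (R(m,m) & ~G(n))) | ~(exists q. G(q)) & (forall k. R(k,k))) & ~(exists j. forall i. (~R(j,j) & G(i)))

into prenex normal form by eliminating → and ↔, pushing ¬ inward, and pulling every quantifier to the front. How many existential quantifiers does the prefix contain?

Move each ¬ inward, flipping quantifiers it crosses:
  ((exists m. exists n. (R(m,m) & ~G(n))) | (forall q. ~G(q)) & (forall k. R(k,k))) & (forall j. exists i. (R(j,j) | ~G(i)))
All bound variables are already distinct, so no renaming is needed.
Finally move all quantifiers to the prefix:
  exists m. exists n. forall q. forall k. forall j. exists i. ((R(m,m) & ~G(n) | ~G(q) & R(k,k)) & (R(j,j) | ~G(i)))
The prefix is exists m exists n forall q forall k forall j exists i: 3 universal, 3 existential.

3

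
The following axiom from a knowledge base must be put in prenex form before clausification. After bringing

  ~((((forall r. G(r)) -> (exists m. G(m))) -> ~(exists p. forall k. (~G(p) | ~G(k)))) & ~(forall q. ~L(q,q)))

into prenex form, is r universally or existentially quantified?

existential

Rewrite implications/biconditionals: A → B as ¬A ∨ B.
  ~((~(~(forall r. G(r)) | (exists m. G(m))) | ~(exists p. forall k. (~G(p) | ~G(k)))) & ~(forall q. ~L(q,q)))
Drive negations inward (¬∀x A ≡ ∃x ¬A, ¬∃x A ≡ ∀x ¬A, De Morgan for ∧/∨):
  ((exists r. ~G(r)) | (exists m. G(m))) & (exists p. forall k. (~G(p) | ~G(k))) | (forall q. ~L(q,q))
Extract every quantifier outward, since the variables are now distinct and don't occur free across branches:
  exists r. exists m. exists p. forall k. forall q. ((~G(r) | G(m)) & (~G(p) | ~G(k)) | ~L(q,q))
The quantifier forall r sits under an odd number of negations (counting the antecedent side of each →), so it flips to exists r.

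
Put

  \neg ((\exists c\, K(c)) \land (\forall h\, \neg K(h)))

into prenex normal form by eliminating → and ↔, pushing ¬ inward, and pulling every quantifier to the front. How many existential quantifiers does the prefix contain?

1

Push ¬ through the quantifiers and connectives to reach negation normal form:
  (\forall c\, \neg K(c)) \lor (\exists h\, K(h))
All bound variables are already distinct, so no renaming is needed.
Pull the quantifiers to the front (each side's bound variable is not free in the other side):
  \forall c\, \exists h\, (\neg K(c) \lor K(h))
The prefix is \forall c \exists h: 1 universal, 1 existential.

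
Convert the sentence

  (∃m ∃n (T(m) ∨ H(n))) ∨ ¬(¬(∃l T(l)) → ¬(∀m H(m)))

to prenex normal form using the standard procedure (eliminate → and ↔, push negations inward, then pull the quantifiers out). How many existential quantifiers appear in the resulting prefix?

2

Eliminate → and ↔ using ¬ and ∨.
  (∃m ∃n (T(m) ∨ H(n))) ∨ ¬(¬¬(∃l T(l)) ∨ ¬(∀m H(m)))
Push ¬ through the quantifiers and connectives to reach negation normal form:
  (∃m ∃n (T(m) ∨ H(n))) ∨ (∀l ¬T(l)) ∧ (∀m H(m))
Rename bound variables to avoid capture: m↦w.
  (∃m ∃n (T(m) ∨ H(n))) ∨ (∀l ¬T(l)) ∧ (∀w H(w))
Extract every quantifier outward, since the variables are now distinct and don't occur free across branches:
  ∃m ∃n ∀l ∀w (T(m) ∨ H(n) ∨ ¬T(l) ∧ H(w))
The prefix is ∃m ∃n ∀l ∀w: 2 universal, 2 existential.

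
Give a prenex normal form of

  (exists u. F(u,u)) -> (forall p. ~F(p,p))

forall u. forall p. (~F(u,u) | ~F(p,p))

Rewrite implications/biconditionals: A → B as ¬A ∨ B.
  ~(exists u. F(u,u)) | (forall p. ~F(p,p))
Move each ¬ inward, flipping quantifiers it crosses:
  (forall u. ~F(u,u)) | (forall p. ~F(p,p))
All bound variables are already distinct, so no renaming is needed.
Extract every quantifier outward, since the variables are now distinct and don't occur free across branches:
  forall u. forall p. (~F(u,u) | ~F(p,p))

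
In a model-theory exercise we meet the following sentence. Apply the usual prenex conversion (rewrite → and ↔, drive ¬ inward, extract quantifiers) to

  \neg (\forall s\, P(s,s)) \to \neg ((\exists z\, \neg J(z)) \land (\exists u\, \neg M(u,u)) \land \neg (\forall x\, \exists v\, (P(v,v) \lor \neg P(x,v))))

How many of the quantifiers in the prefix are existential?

Eliminate → and ↔ using ¬ and ∨.
  \neg \neg (\forall s\, P(s,s)) \lor \neg ((\exists z\, \neg J(z)) \land (\exists u\, \neg M(u,u)) \land \neg (\forall x\, \exists v\, (P(v,v) \lor \neg P(x,v))))
Move each ¬ inward, flipping quantifiers it crosses:
  (\forall s\, P(s,s)) \lor (\forall z\, J(z)) \lor (\forall u\, M(u,u)) \lor (\forall x\, \exists v\, (P(v,v) \lor \neg P(x,v)))
All bound variables are already distinct, so no renaming is needed.
Pull the quantifiers to the front (each side's bound variable is not free in the other side):
  \forall s\, \forall z\, \forall u\, \forall x\, \exists v\, (P(s,s) \lor J(z) \lor M(u,u) \lor P(v,v) \lor \neg P(x,v))
The prefix is \forall s \forall z \forall u \forall x \exists v: 4 universal, 1 existential.

1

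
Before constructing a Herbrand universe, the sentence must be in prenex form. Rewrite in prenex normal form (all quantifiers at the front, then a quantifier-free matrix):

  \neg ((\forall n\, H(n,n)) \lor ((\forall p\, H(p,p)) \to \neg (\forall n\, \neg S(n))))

\exists n\, \forall p\, \forall s\, (\neg H(n,n) \land H(p,p) \land \neg S(s))

Rewrite implications/biconditionals: A → B as ¬A ∨ B.
  \neg ((\forall n\, H(n,n)) \lor \neg (\forall p\, H(p,p)) \lor \neg (\forall n\, \neg S(n)))
Move each ¬ inward, flipping quantifiers it crosses:
  (\exists n\, \neg H(n,n)) \land (\forall p\, H(p,p)) \land (\forall n\, \neg S(n))
Give each quantifier a distinct variable: n↦s.
  (\exists n\, \neg H(n,n)) \land (\forall p\, H(p,p)) \land (\forall s\, \neg S(s))
Extract every quantifier outward, since the variables are now distinct and don't occur free across branches:
  \exists n\, \forall p\, \forall s\, (\neg H(n,n) \land H(p,p) \land \neg S(s))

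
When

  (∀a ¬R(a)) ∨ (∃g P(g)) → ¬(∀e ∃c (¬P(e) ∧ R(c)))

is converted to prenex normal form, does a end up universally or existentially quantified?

existential

Rewrite implications/biconditionals: A → B as ¬A ∨ B.
  ¬((∀a ¬R(a)) ∨ (∃g P(g))) ∨ ¬(∀e ∃c (¬P(e) ∧ R(c)))
Drive negations inward (¬∀x A ≡ ∃x ¬A, ¬∃x A ≡ ∀x ¬A, De Morgan for ∧/∨):
  (∃a R(a)) ∧ (∀g ¬P(g)) ∨ (∃e ∀c (P(e) ∨ ¬R(c)))
All bound variables are already distinct, so no renaming is needed.
Pull the quantifiers to the front (each side's bound variable is not free in the other side):
  ∃a ∀g ∃e ∀c (R(a) ∧ ¬P(g) ∨ P(e) ∨ ¬R(c))
The quantifier ∀a sits under an odd number of negations (counting the antecedent side of each →), so it flips to ∃a.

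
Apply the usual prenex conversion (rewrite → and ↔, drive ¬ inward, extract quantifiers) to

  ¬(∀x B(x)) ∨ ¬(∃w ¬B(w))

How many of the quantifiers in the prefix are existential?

Push ¬ through the quantifiers and connectives to reach negation normal form:
  (∃x ¬B(x)) ∨ (∀w B(w))
All bound variables are already distinct, so no renaming is needed.
Extract every quantifier outward, since the variables are now distinct and don't occur free across branches:
  ∃x ∀w (¬B(x) ∨ B(w))
The prefix is ∃x ∀w: 1 universal, 1 existential.

1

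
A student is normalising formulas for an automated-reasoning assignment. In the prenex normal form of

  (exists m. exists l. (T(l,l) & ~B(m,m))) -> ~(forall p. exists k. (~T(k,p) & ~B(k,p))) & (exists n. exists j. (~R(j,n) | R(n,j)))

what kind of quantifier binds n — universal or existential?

First replace A → B with ¬A ∨ B.
  ~(exists m. exists l. (T(l,l) & ~B(m,m))) | ~(forall p. exists k. (~T(k,p) & ~B(k,p))) & (exists n. exists j. (~R(j,n) | R(n,j)))
Push ¬ through the quantifiers and connectives to reach negation normal form:
  (forall m. forall l. (~T(l,l) | B(m,m))) | (exists p. forall k. (T(k,p) | B(k,p))) & (exists n. exists j. (~R(j,n) | R(n,j)))
All bound variables are already distinct, so no renaming is needed.
Pull the quantifiers to the front (each side's bound variable is not free in the other side):
  forall m. forall l. exists p. forall k. exists n. exists j. (~T(l,l) | B(m,m) | (T(k,p) | B(k,p)) & (~R(j,n) | R(n,j)))
The quantifier exists n sits under an even number of negations (counting the antecedent side of each →), so it remains existential.

existential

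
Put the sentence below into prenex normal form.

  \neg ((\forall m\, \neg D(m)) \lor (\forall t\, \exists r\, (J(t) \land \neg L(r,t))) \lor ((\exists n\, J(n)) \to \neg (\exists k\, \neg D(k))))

\exists m\, \exists t\, \forall r\, \exists n\, \exists k\, (D(m) \land (\neg J(t) \lor L(r,t)) \land J(n) \land \neg D(k))

Eliminate → and ↔ using ¬ and ∨.
  \neg ((\forall m\, \neg D(m)) \lor (\forall t\, \exists r\, (J(t) \land \neg L(r,t))) \lor \neg (\exists n\, J(n)) \lor \neg (\exists k\, \neg D(k)))
Push ¬ through the quantifiers and connectives to reach negation normal form:
  (\exists m\, D(m)) \land (\exists t\, \forall r\, (\neg J(t) \lor L(r,t))) \land (\exists n\, J(n)) \land (\exists k\, \neg D(k))
Extract every quantifier outward, since the variables are now distinct and don't occur free across branches:
  \exists m\, \exists t\, \forall r\, \exists n\, \exists k\, (D(m) \land (\neg J(t) \lor L(r,t)) \land J(n) \land \neg D(k))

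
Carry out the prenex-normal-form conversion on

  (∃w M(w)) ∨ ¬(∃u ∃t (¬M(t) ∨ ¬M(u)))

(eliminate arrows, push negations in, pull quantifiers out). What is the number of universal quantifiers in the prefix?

2

Move each ¬ inward, flipping quantifiers it crosses:
  (∃w M(w)) ∨ (∀u ∀t (M(t) ∧ M(u)))
All bound variables are already distinct, so no renaming is needed.
Pull the quantifiers to the front (each side's bound variable is not free in the other side):
  ∃w ∀u ∀t (M(w) ∨ M(t) ∧ M(u))
The prefix is ∃w ∀u ∀t: 2 universal, 1 existential.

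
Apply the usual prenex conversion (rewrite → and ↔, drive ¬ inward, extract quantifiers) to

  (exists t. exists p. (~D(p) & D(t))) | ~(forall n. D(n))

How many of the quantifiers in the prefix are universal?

Drive negations inward (¬∀x A ≡ ∃x ¬A, ¬∃x A ≡ ∀x ¬A, De Morgan for ∧/∨):
  (exists t. exists p. (~D(p) & D(t))) | (exists n. ~D(n))
All bound variables are already distinct, so no renaming is needed.
Extract every quantifier outward, since the variables are now distinct and don't occur free across branches:
  exists t. exists p. exists n. (~D(p) & D(t) | ~D(n))
The prefix is exists t exists p exists n: 0 universal, 3 existential.

0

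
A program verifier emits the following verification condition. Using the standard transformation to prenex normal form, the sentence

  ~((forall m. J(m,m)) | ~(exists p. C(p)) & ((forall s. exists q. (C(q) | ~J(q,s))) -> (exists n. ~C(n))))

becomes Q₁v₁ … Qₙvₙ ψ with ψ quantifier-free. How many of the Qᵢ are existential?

3

Rewrite implications/biconditionals: A → B as ¬A ∨ B.
  ~((forall m. J(m,m)) | ~(exists p. C(p)) & (~(forall s. exists q. (C(q) | ~J(q,s))) | (exists n. ~C(n))))
Push ¬ through the quantifiers and connectives to reach negation normal form:
  (exists m. ~J(m,m)) & ((exists p. C(p)) | (forall s. exists q. (C(q) | ~J(q,s))) & (forall n. C(n)))
All bound variables are already distinct, so no renaming is needed.
Pull the quantifiers to the front (each side's bound variable is not free in the other side):
  exists m. exists p. forall s. exists q. forall n. (~J(m,m) & (C(p) | (C(q) | ~J(q,s)) & C(n)))
The prefix is exists m exists p forall s exists q forall n: 2 universal, 3 existential.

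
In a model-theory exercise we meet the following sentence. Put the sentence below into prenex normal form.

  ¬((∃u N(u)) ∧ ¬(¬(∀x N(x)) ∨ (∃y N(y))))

Drive negations inward (¬∀x A ≡ ∃x ¬A, ¬∃x A ≡ ∀x ¬A, De Morgan for ∧/∨):
  (∀u ¬N(u)) ∨ (∃x ¬N(x)) ∨ (∃y N(y))
All bound variables are already distinct, so no renaming is needed.
Extract every quantifier outward, since the variables are now distinct and don't occur free across branches:
  ∀u ∃x ∃y (¬N(u) ∨ ¬N(x) ∨ N(y))

∀u ∃x ∃y (¬N(u) ∨ ¬N(x) ∨ N(y))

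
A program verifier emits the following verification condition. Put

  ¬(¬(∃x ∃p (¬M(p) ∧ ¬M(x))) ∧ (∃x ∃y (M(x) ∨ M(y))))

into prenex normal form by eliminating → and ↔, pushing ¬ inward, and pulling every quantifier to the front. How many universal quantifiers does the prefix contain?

2

Move each ¬ inward, flipping quantifiers it crosses:
  (∃x ∃p (¬M(p) ∧ ¬M(x))) ∨ (∀x ∀y (¬M(x) ∧ ¬M(y)))
Standardize variables apart so no two quantifiers bind the same name: x↦w1.
  (∃x ∃p (¬M(p) ∧ ¬M(x))) ∨ (∀w1 ∀y (¬M(w1) ∧ ¬M(y)))
Finally move all quantifiers to the prefix:
  ∃x ∃p ∀w1 ∀y (¬M(p) ∧ ¬M(x) ∨ ¬M(w1) ∧ ¬M(y))
The prefix is ∃x ∃p ∀w1 ∀y: 2 universal, 2 existential.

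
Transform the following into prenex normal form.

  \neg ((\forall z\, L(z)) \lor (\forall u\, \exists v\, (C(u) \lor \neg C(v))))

Push ¬ through the quantifiers and connectives to reach negation normal form:
  (\exists z\, \neg L(z)) \land (\exists u\, \forall v\, (\neg C(u) \land C(v)))
All bound variables are already distinct, so no renaming is needed.
Pull the quantifiers to the front (each side's bound variable is not free in the other side):
  \exists z\, \exists u\, \forall v\, (\neg L(z) \land \neg C(u) \land C(v))

\exists z\, \exists u\, \forall v\, (\neg L(z) \land \neg C(u) \land C(v))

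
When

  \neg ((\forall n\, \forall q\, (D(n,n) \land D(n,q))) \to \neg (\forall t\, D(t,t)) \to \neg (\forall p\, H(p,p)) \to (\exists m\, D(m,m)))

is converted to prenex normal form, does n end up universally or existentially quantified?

universal

First replace A → B with ¬A ∨ B.
  \neg (\neg (\forall n\, \forall q\, (D(n,n) \land D(n,q))) \lor \neg \neg (\forall t\, D(t,t)) \lor \neg \neg (\forall p\, H(p,p)) \lor (\exists m\, D(m,m)))
Push ¬ through the quantifiers and connectives to reach negation normal form:
  (\forall n\, \forall q\, (D(n,n) \land D(n,q))) \land (\exists t\, \neg D(t,t)) \land (\exists p\, \neg H(p,p)) \land (\forall m\, \neg D(m,m))
Extract every quantifier outward, since the variables are now distinct and don't occur free across branches:
  \forall n\, \forall q\, \exists t\, \exists p\, \forall m\, (D(n,n) \land D(n,q) \land \neg D(t,t) \land \neg H(p,p) \land \neg D(m,m))
The quantifier \forall n sits under an even number of negations (counting the antecedent side of each →), so it remains universal.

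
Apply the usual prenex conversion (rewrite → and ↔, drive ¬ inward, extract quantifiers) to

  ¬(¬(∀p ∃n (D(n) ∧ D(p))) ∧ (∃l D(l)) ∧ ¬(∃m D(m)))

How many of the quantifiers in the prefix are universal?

2

Move each ¬ inward, flipping quantifiers it crosses:
  (∀p ∃n (D(n) ∧ D(p))) ∨ (∀l ¬D(l)) ∨ (∃m D(m))
All bound variables are already distinct, so no renaming is needed.
Pull the quantifiers to the front (each side's bound variable is not free in the other side):
  ∀p ∃n ∀l ∃m (D(n) ∧ D(p) ∨ ¬D(l) ∨ D(m))
The prefix is ∀p ∃n ∀l ∃m: 2 universal, 2 existential.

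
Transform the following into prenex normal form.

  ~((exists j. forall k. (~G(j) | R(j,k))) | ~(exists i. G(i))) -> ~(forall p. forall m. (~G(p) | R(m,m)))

First replace A → B with ¬A ∨ B.
  ~~((exists j. forall k. (~G(j) | R(j,k))) | ~(exists i. G(i))) | ~(forall p. forall m. (~G(p) | R(m,m)))
Move each ¬ inward, flipping quantifiers it crosses:
  (exists j. forall k. (~G(j) | R(j,k))) | (forall i. ~G(i)) | (exists p. exists m. (G(p) & ~R(m,m)))
All bound variables are already distinct, so no renaming is needed.
Finally move all quantifiers to the prefix:
  exists j. forall k. forall i. exists p. exists m. (~G(j) | R(j,k) | ~G(i) | G(p) & ~R(m,m))

exists j. forall k. forall i. exists p. exists m. (~G(j) | R(j,k) | ~G(i) | G(p) & ~R(m,m))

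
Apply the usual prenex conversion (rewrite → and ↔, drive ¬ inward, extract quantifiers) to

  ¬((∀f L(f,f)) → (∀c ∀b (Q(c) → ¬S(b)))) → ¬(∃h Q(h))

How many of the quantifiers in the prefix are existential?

Rewrite implications/biconditionals: A → B as ¬A ∨ B.
  ¬¬(¬(∀f L(f,f)) ∨ (∀c ∀b (¬Q(c) ∨ ¬S(b)))) ∨ ¬(∃h Q(h))
Drive negations inward (¬∀x A ≡ ∃x ¬A, ¬∃x A ≡ ∀x ¬A, De Morgan for ∧/∨):
  (∃f ¬L(f,f)) ∨ (∀c ∀b (¬Q(c) ∨ ¬S(b))) ∨ (∀h ¬Q(h))
All bound variables are already distinct, so no renaming is needed.
Pull the quantifiers to the front (each side's bound variable is not free in the other side):
  ∃f ∀c ∀b ∀h (¬L(f,f) ∨ ¬Q(c) ∨ ¬S(b) ∨ ¬Q(h))
The prefix is ∃f ∀c ∀b ∀h: 3 universal, 1 existential.

1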